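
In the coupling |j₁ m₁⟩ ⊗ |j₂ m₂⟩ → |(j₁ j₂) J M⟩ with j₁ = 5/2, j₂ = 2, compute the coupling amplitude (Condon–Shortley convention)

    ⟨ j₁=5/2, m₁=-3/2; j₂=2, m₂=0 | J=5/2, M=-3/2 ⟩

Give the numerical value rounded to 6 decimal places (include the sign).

-0.119523  (= −√(1/70))

√[6·2!3!2!/8! · 1!4!2!2!1!4!] = √(288/35)
  +(−1)^1/∏(1,1,3,1,0,1)! = -1/6  (running -1/6)
  +(−1)^2/∏(2,0,2,0,1,2)! = 1/8  (running -1/24)
⟨..|..⟩ = √(288/35)·(-1/24) = -0.119523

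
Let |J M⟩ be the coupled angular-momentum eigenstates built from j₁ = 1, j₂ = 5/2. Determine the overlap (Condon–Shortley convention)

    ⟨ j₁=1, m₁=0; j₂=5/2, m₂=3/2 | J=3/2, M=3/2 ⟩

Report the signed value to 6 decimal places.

√[4·2!0!3!/6! · 1!1!4!1!3!0!] = √(48/5)
  +(−1)^1/∏(1,1,0,3,0,0)! = -1/6  (running -1/6)
⟨..|..⟩ = √(48/5)·(-1/6) = -0.516398

-0.516398  (= −√(4/15))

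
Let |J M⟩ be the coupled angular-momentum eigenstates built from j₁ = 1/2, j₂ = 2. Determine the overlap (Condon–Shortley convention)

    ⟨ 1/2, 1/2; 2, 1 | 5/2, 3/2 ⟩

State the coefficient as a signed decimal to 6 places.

+√(4/5) = +0.894427

triangle: 0!·1!·4!/6! = 24/720
(j±m)!: 1!·0!·3!·1!·4!·1! = 144
prefactor² = (2J+1)·Δ·N² = 144/5
  k=0: +1/(0!·0!·0!·3!·1!·1!) = 1/6
Σ = 1/6  ⇒  CG² = 144/5·1/6² = 4/5
CG = +√(4/5) = +0.894427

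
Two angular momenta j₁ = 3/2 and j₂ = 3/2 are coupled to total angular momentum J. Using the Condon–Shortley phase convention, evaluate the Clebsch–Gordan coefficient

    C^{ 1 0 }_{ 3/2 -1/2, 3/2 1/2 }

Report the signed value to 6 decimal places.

-0.223607

√[3·2!1!1!/5! · 1!2!2!1!1!1!] = √(1/5)
  +(−1)^1/∏(1,1,1,1,0,0)! = -1  (running -1)
  +(−1)^2/∏(2,0,0,0,1,1)! = 1/2  (running -1/2)
⟨..|..⟩ = √(1/5)·(-1/2) = -0.223607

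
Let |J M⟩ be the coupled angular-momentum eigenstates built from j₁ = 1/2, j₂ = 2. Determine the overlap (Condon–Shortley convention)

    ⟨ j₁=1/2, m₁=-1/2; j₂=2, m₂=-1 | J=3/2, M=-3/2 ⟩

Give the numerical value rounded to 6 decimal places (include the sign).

-0.447214  (= −√(1/5))

√[4·1!0!3!/5! · 0!1!1!3!0!3!] = √(36/5)
  +(−1)^1/∏(1,0,0,0,0,3)! = -1/6  (running -1/6)
⟨..|..⟩ = √(36/5)·(-1/6) = -0.447214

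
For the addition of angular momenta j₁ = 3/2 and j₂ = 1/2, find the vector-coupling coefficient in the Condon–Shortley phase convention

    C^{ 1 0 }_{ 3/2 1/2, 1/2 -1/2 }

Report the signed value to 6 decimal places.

j₁+j₂−J=1  J+j₁−j₂=2  J−j₁+j₂=0  j₁+j₂+J+1=4
(j₁±m₁, j₂±m₂, J±M) = (2,1,0,1,1,1)
P² = 1/2
sum k=0..0:
  [0] +1/1 = 1
S = 1
C² = P²·S² = 1/2 ; C = +0.707107

+0.707107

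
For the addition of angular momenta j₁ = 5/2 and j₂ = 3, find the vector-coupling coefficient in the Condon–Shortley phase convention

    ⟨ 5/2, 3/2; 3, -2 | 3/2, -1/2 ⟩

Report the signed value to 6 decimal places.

j₁+j₂−J=4  J+j₁−j₂=1  J−j₁+j₂=2  j₁+j₂+J+1=8
(j₁±m₁, j₂±m₂, J±M) = (4,1,1,5,1,2)
P² = 192/7
sum k=0..1:
  [0] +1/24 = 1/24
  [1] −1/12 = -1/12
S = -1/24
C² = P²·S² = 1/21 ; C = -0.218218

-0.218218  (= −√(1/21))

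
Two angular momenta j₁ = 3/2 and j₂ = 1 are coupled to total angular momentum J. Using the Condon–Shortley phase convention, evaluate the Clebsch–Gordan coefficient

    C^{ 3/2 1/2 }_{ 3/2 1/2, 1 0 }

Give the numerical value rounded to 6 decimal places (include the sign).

triangle: 1!·2!·1!/5! = 2/120
(j±m)!: 2!·1!·1!·1!·2!·1! = 4
prefactor² = (2J+1)·Δ·N² = 4/15
  k=0: +1/(0!·1!·1!·1!·1!·0!) = 1
  k=1: −1/(1!·0!·0!·0!·2!·1!) = -1/2
Σ = 1/2  ⇒  CG² = 4/15·1/2² = 1/15
CG = +√(1/15) = +0.258199

+0.258199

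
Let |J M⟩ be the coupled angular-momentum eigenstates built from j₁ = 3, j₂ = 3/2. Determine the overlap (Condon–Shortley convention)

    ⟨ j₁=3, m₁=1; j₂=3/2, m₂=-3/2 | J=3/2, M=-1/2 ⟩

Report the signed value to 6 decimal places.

+√(4/35) = +0.338062

triangle: 3!*3!*0!/7! = 36/5040
(j±m)!: 4!*2!*0!*3!*1!*2! = 576
prefactor² = (2J+1)*Δ*N² = 576/35
  k=0: +1/(0!*3!*2!*0!*1!*0!) = 1/12
Σ = 1/12  ⇒  CG² = 576/35*1/12² = 4/35
CG = +√(4/35) = +0.338062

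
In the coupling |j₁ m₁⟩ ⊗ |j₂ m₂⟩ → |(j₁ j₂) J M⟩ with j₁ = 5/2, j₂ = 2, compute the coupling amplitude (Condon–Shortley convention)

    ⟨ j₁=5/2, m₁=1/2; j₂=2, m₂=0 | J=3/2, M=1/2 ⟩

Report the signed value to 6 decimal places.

-0.239046

j₁+j₂−J=3  J+j₁−j₂=2  J−j₁+j₂=1  j₁+j₂+J+1=7
(j₁±m₁, j₂±m₂, J±M) = (3,2,2,2,2,1)
P² = 32/35
sum k=1..2:
  [1] −1/2 = -1/2
  [2] +1/4 = 1/4
S = -1/4
C² = P²·S² = 2/35 ; C = -0.239046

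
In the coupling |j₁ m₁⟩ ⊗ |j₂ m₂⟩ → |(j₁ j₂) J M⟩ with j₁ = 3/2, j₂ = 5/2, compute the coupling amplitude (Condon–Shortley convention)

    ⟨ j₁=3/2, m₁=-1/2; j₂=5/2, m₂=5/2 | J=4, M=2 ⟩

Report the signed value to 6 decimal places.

+0.327327

triangle: 0!*3!*5!/9! = 720/362880
(j±m)!: 1!*2!*5!*0!*6!*2! = 345600
prefactor² = (2J+1)*Δ*N² = 43200/7
  k=0: +1/(0!*0!*2!*5!*1!*0!) = 1/240
Σ = 1/240  ⇒  CG² = 43200/7*1/240² = 3/28
CG = +√(3/28) = +0.327327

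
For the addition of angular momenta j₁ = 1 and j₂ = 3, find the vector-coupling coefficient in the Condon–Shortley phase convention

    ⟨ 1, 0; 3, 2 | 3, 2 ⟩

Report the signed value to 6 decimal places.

-0.577350

triangle: 1!*1!*5!/8! = 120/40320
(j±m)!: 1!*1!*5!*1!*5!*1! = 14400
prefactor² = (2J+1)*Δ*N² = 300
  k=0: +1/(0!*1!*1!*5!*0!*0!) = 1/120
  k=1: −1/(1!*0!*0!*4!*1!*1!) = -1/24
Σ = -1/30  ⇒  CG² = 300*(-1/30)² = 1/3
CG = −√(1/3) = -0.577350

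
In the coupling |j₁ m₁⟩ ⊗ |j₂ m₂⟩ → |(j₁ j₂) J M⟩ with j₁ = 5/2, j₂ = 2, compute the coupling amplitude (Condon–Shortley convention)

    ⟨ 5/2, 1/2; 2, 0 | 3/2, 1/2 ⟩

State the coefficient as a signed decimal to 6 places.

j₁+j₂−J=3  J+j₁−j₂=2  J−j₁+j₂=1  j₁+j₂+J+1=7
(j₁±m₁, j₂±m₂, J±M) = (3,2,2,2,2,1)
P² = 32/35
sum k=1..2:
  [1] −1/2 = -1/2
  [2] +1/4 = 1/4
S = -1/4
C² = P²·S² = 2/35 ; C = -0.239046

−√(2/35) = -0.239046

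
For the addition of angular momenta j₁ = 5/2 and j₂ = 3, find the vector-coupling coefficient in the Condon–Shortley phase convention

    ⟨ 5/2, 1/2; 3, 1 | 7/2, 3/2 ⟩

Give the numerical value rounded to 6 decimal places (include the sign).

−√(5/21) ≈ -0.487950

triangle: 2!×3!×4!/10! = 288/3628800
(j±m)!: 3!×2!×4!×2!×5!×2! = 138240
prefactor² = (2J+1)×Δ×N² = 3072/35
  k=0: +1/(0!×2!×2!×4!×1!×0!) = 1/96
  k=1: −1/(1!×1!×1!×3!×2!×1!) = -1/12
  k=2: +1/(2!×0!×0!×2!×3!×2!) = 1/48
Σ = -5/96  ⇒  CG² = 3072/35×(-5/96)² = 5/21
CG = −√(5/21) = -0.487950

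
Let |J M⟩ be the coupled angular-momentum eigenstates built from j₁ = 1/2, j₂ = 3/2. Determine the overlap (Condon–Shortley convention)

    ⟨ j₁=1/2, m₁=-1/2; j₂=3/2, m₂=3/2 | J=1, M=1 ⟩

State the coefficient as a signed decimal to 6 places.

−√(3/4) = -0.866025

√[3·1!0!2!/4! · 0!1!3!0!2!0!] = √(3)
  +(−1)^1/∏(1,0,0,2,0,0)! = -1/2  (running -1/2)
⟨..|..⟩ = √(3)·(-1/2) = -0.866025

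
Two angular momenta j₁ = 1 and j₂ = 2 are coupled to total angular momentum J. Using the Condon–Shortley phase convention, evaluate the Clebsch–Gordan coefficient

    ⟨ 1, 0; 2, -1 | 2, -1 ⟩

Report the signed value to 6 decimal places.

+√(1/6) = +0.408248

j₁+j₂−J=1  J+j₁−j₂=1  J−j₁+j₂=3  j₁+j₂+J+1=6
(j₁±m₁, j₂±m₂, J±M) = (1,1,1,3,1,3)
P² = 3/2
sum k=0..1:
  [0] +1/2 = 1/2
  [1] −1/6 = -1/6
S = 1/3
C² = P²·S² = 1/6 ; C = +0.408248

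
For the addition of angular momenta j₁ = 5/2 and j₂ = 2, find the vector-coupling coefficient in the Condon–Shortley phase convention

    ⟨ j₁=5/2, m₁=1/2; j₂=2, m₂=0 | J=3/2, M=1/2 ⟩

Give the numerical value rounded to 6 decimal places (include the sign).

j₁+j₂−J=3  J+j₁−j₂=2  J−j₁+j₂=1  j₁+j₂+J+1=7
(j₁±m₁, j₂±m₂, J±M) = (3,2,2,2,2,1)
P² = 32/35
sum k=1..2:
  [1] −1/2 = -1/2
  [2] +1/4 = 1/4
S = -1/4
C² = P²·S² = 2/35 ; C = -0.239046

-0.239046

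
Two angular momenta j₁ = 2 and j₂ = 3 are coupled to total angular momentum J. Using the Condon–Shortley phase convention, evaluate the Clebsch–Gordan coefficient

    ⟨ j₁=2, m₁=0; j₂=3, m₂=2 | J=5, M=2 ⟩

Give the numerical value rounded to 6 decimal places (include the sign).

√[11·0!4!6!/11! · 2!2!5!1!7!3!] = √(69120)
  +(−1)^0/∏(0,0,2,5,2,1)! = 1/480  (running 1/480)
⟨..|..⟩ = √(69120)·(1/480) = +0.547723

+√(3/10) ≈ +0.547723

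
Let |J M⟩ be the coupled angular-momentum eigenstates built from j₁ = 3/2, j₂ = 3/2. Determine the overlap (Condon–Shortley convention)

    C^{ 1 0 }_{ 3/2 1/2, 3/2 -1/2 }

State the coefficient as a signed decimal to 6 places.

j₁+j₂−J=2  J+j₁−j₂=1  J−j₁+j₂=1  j₁+j₂+J+1=5
(j₁±m₁, j₂±m₂, J±M) = (2,1,1,2,1,1)
P² = 1/5
sum k=0..1:
  [0] +1/2 = 1/2
  [1] −1/1 = -1
S = -1/2
C² = P²·S² = 1/20 ; C = -0.223607

−√(1/20) = -0.223607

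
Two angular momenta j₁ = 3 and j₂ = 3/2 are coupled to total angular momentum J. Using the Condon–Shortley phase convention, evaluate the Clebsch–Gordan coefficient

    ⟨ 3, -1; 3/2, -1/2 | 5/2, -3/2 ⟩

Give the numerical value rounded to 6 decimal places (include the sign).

triangle: 2!×4!×1!/8! = 48/40320
(j±m)!: 2!×4!×1!×2!×1!×4! = 2304
prefactor² = (2J+1)×Δ×N² = 576/35
  k=0: +1/(0!×2!×4!×1!×0!×0!) = 1/48
  k=1: −1/(1!×1!×3!×0!×1!×1!) = -1/6
Σ = -7/48  ⇒  CG² = 576/35×(-7/48)² = 7/20
CG = −√(7/20) = -0.591608

-0.591608  (= −√(7/20))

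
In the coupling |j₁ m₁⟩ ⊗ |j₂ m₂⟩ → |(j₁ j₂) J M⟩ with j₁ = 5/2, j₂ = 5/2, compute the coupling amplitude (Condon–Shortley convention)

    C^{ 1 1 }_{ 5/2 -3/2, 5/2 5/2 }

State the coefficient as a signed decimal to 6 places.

+√(1/7) = +0.377964

√[3·4!1!1!/7! · 1!4!5!0!2!0!] = √(576/7)
  +(−1)^4/∏(4,0,0,1,1,0)! = 1/24  (running 1/24)
⟨..|..⟩ = √(576/7)·(1/24) = +0.377964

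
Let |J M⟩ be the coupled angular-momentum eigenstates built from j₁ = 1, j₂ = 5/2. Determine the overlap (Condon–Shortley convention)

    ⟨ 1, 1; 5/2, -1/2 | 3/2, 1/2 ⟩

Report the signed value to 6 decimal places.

+0.447214

√[4·2!0!3!/6! · 2!0!2!3!2!1!] = √(16/5)
  +(−1)^0/∏(0,2,0,2,0,1)! = 1/4  (running 1/4)
⟨..|..⟩ = √(16/5)·(1/4) = +0.447214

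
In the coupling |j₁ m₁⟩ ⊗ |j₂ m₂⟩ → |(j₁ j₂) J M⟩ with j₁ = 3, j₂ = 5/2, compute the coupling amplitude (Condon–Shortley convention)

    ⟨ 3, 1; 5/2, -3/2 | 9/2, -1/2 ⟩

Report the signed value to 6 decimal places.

+0.594588

j₁+j₂−J=1  J+j₁−j₂=5  J−j₁+j₂=4  j₁+j₂+J+1=11
(j₁±m₁, j₂±m₂, J±M) = (4,2,1,4,4,5)
P² = 184320/77
sum k=0..1:
  [0] +1/72 = 1/72
  [1] −1/576 = -1/576
S = 7/576
C² = P²·S² = 35/99 ; C = +0.594588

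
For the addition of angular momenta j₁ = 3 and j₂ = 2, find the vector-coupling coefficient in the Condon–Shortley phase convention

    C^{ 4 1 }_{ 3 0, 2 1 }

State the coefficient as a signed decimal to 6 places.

−√(3/14) ≈ -0.462910

√[9·1!5!3!/10! · 3!3!3!1!5!3!] = √(1944/7)
  +(−1)^0/∏(0,1,3,3,2,0)! = 1/72  (running 1/72)
  +(−1)^1/∏(1,0,2,2,3,1)! = -1/24  (running -1/36)
⟨..|..⟩ = √(1944/7)·(-1/36) = -0.462910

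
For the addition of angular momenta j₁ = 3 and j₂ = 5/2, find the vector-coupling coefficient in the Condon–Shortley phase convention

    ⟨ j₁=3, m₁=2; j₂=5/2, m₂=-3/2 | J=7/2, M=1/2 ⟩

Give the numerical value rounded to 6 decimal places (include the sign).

+0.563436  (= +√(20/63))

j₁+j₂−J=2  J+j₁−j₂=4  J−j₁+j₂=3  j₁+j₂+J+1=10
(j₁±m₁, j₂±m₂, J±M) = (5,1,1,4,4,3)
P² = 9216/35
sum k=0..1:
  [0] +1/24 = 1/24
  [1] −1/144 = -1/144
S = 5/144
C² = P²·S² = 20/63 ; C = +0.563436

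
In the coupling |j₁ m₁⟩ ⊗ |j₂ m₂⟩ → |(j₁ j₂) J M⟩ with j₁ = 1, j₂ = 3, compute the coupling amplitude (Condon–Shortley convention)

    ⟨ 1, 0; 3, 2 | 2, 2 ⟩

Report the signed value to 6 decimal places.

√[5·2!0!4!/7! · 1!1!5!1!4!0!] = √(960/7)
  +(−1)^1/∏(1,1,0,4,0,0)! = -1/24  (running -1/24)
⟨..|..⟩ = √(960/7)·(-1/24) = -0.487950

−√(5/21) = -0.487950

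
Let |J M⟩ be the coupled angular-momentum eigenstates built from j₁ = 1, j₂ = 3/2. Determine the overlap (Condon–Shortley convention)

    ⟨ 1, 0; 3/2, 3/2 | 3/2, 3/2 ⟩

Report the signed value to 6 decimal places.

j₁+j₂−J=1  J+j₁−j₂=1  J−j₁+j₂=2  j₁+j₂+J+1=5
(j₁±m₁, j₂±m₂, J±M) = (1,1,3,0,3,0)
P² = 12/5
sum k=1..1:
  [1] −1/2 = -1/2
S = -1/2
C² = P²·S² = 3/5 ; C = -0.774597

-0.774597  (= −√(3/5))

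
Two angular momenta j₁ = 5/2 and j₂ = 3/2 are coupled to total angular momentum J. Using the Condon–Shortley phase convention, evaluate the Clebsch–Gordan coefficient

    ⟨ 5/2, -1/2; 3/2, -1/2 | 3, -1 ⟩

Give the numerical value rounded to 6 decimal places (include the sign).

triangle: 1!*4!*2!/8! = 48/40320
(j±m)!: 2!*3!*1!*2!*2!*4! = 1152
prefactor² = (2J+1)*Δ*N² = 48/5
  k=0: +1/(0!*1!*3!*1!*1!*1!) = 1/6
  k=1: −1/(1!*0!*2!*0!*2!*2!) = -1/8
Σ = 1/24  ⇒  CG² = 48/5*1/24² = 1/60
CG = +√(1/60) = +0.129099

+√(1/60) = +0.129099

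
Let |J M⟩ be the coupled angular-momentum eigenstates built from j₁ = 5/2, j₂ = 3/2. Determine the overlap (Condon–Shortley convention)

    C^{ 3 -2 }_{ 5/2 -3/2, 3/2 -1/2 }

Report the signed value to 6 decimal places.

triangle: 1!×4!×2!/8! = 48/40320
(j±m)!: 1!×4!×1!×2!×1!×5! = 5760
prefactor² = (2J+1)×Δ×N² = 48
  k=0: +1/(0!×1!×4!×1!×0!×1!) = 1/24
  k=1: −1/(1!×0!×3!×0!×1!×2!) = -1/12
Σ = -1/24  ⇒  CG² = 48×(-1/24)² = 1/12
CG = −√(1/12) = -0.288675

−√(1/12) ≈ -0.288675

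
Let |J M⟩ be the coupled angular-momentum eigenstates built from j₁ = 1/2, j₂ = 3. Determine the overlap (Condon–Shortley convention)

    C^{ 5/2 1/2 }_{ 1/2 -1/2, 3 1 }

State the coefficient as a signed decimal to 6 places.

√[6·1!0!5!/7! · 0!1!4!2!3!2!] = √(576/7)
  +(−1)^1/∏(1,0,0,3,0,2)! = -1/12  (running -1/12)
⟨..|..⟩ = √(576/7)·(-1/12) = -0.755929

−√(4/7) ≈ -0.755929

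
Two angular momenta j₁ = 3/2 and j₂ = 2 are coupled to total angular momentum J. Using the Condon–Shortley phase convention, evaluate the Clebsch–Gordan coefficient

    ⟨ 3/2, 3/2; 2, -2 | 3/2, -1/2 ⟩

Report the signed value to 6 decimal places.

j₁+j₂−J=2  J+j₁−j₂=1  J−j₁+j₂=2  j₁+j₂+J+1=6
(j₁±m₁, j₂±m₂, J±M) = (3,0,0,4,1,2)
P² = 32/5
sum k=0..0:
  [0] +1/4 = 1/4
S = 1/4
C² = P²·S² = 2/5 ; C = +0.632456

+0.632456  (= +√(2/5))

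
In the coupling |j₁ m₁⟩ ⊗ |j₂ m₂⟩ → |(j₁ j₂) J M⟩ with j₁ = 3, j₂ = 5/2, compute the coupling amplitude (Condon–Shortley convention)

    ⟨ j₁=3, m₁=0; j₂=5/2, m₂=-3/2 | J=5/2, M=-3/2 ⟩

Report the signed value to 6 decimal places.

-0.483046

j₁+j₂−J=3  J+j₁−j₂=3  J−j₁+j₂=2  j₁+j₂+J+1=9
(j₁±m₁, j₂±m₂, J±M) = (3,3,1,4,1,4)
P² = 864/35
sum k=0..1:
  [0] +1/36 = 1/36
  [1] −1/8 = -1/8
S = -7/72
C² = P²·S² = 7/30 ; C = -0.483046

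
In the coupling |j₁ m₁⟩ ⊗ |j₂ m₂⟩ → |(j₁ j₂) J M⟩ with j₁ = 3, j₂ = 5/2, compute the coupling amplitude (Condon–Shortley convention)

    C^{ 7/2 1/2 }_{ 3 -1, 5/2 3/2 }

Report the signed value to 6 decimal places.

+√(8/63) = +0.356348

j₁+j₂−J=2  J+j₁−j₂=4  J−j₁+j₂=3  j₁+j₂+J+1=10
(j₁±m₁, j₂±m₂, J±M) = (2,4,4,1,4,3)
P² = 18432/175
sum k=1..2:
  [1] −1/36 = -1/36
  [2] +1/16 = 1/16
S = 5/144
C² = P²·S² = 8/63 ; C = +0.356348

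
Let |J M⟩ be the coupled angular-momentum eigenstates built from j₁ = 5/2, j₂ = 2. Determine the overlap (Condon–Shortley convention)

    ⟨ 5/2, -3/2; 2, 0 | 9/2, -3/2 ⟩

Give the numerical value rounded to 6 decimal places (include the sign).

triangle: 0!*5!*4!/10! = 2880/3628800
(j±m)!: 1!*4!*2!*2!*3!*6! = 414720
prefactor² = (2J+1)*Δ*N² = 23040/7
  k=0: +1/(0!*0!*4!*2!*1!*2!) = 1/96
Σ = 1/96  ⇒  CG² = 23040/7*1/96² = 5/14
CG = +√(5/14) = +0.597614

+0.597614  (= +√(5/14))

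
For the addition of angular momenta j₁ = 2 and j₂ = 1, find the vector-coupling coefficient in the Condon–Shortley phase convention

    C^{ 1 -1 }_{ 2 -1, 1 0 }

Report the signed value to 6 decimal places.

-0.547723

j₁+j₂−J=2  J+j₁−j₂=2  J−j₁+j₂=0  j₁+j₂+J+1=5
(j₁±m₁, j₂±m₂, J±M) = (1,3,1,1,0,2)
P² = 6/5
sum k=1..1:
  [1] −1/2 = -1/2
S = -1/2
C² = P²·S² = 3/10 ; C = -0.547723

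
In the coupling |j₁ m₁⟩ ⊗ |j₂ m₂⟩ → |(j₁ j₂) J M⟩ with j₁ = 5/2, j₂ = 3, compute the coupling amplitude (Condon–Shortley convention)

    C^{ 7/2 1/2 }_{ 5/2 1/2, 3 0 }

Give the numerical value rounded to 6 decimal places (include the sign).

−√(4/21) ≈ -0.436436

√[8·2!3!4!/10! · 3!2!3!3!4!3!] = √(6912/175)
  +(−1)^0/∏(0,2,2,3,1,1)! = 1/24  (running 1/24)
  +(−1)^1/∏(1,1,1,2,2,2)! = -1/8  (running -1/12)
  +(−1)^2/∏(2,0,0,1,3,3)! = 1/72  (running -5/72)
⟨..|..⟩ = √(6912/175)·(-5/72) = -0.436436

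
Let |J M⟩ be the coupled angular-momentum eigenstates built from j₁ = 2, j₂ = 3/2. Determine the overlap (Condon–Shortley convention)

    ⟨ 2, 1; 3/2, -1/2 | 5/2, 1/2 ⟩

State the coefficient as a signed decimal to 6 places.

√[6·1!3!2!/7! · 3!1!1!2!3!2!] = √(72/35)
  +(−1)^0/∏(0,1,1,1,2,1)! = 1/2  (running 1/2)
  +(−1)^1/∏(1,0,0,0,3,2)! = -1/12  (running 5/12)
⟨..|..⟩ = √(72/35)·(5/12) = +0.597614

+0.597614  (= +√(5/14))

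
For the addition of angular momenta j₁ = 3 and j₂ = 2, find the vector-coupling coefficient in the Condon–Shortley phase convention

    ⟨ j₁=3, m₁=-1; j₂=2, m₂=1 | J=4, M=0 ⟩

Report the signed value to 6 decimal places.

√[9·1!5!3!/10! · 2!4!3!1!4!4!] = √(10368/35)
  +(−1)^0/∏(0,1,4,3,1,0)! = 1/144  (running 1/144)
  +(−1)^1/∏(1,0,3,2,2,1)! = -1/24  (running -5/144)
⟨..|..⟩ = √(10368/35)·(-5/144) = -0.597614

-0.597614  (= −√(5/14))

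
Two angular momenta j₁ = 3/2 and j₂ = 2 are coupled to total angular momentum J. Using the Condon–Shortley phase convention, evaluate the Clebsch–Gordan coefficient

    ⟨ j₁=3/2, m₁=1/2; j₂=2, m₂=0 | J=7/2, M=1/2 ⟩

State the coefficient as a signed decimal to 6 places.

+√(18/35) ≈ +0.717137

j₁+j₂−J=0  J+j₁−j₂=3  J−j₁+j₂=4  j₁+j₂+J+1=8
(j₁±m₁, j₂±m₂, J±M) = (2,1,2,2,4,3)
P² = 1152/35
sum k=0..0:
  [0] +1/8 = 1/8
S = 1/8
C² = P²·S² = 18/35 ; C = +0.717137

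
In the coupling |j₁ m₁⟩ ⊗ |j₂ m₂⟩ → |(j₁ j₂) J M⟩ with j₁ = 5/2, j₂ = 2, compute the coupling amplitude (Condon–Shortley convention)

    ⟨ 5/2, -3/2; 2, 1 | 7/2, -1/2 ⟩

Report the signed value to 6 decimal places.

−√(121/315) = -0.619780

j₁+j₂−J=1  J+j₁−j₂=4  J−j₁+j₂=3  j₁+j₂+J+1=9
(j₁±m₁, j₂±m₂, J±M) = (1,4,3,1,3,4)
P² = 2304/35
sum k=0..1:
  [0] +1/144 = 1/144
  [1] −1/12 = -1/12
S = -11/144
C² = P²·S² = 121/315 ; C = -0.619780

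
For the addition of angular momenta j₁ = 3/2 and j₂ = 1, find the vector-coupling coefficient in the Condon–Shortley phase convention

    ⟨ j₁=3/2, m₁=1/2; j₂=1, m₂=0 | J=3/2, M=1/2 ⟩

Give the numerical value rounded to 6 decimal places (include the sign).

j₁+j₂−J=1  J+j₁−j₂=2  J−j₁+j₂=1  j₁+j₂+J+1=5
(j₁±m₁, j₂±m₂, J±M) = (2,1,1,1,2,1)
P² = 4/15
sum k=0..1:
  [0] +1/1 = 1
  [1] −1/2 = -1/2
S = 1/2
C² = P²·S² = 1/15 ; C = +0.258199

+0.258199  (= +√(1/15))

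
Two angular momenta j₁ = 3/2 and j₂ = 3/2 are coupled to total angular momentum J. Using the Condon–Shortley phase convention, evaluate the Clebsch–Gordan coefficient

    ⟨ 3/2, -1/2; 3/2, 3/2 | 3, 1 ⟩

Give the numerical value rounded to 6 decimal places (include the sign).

+√(1/5) = +0.447214

√[7·0!3!3!/7! · 1!2!3!0!4!2!] = √(144/5)
  +(−1)^0/∏(0,0,2,3,1,0)! = 1/12  (running 1/12)
⟨..|..⟩ = √(144/5)·(1/12) = +0.447214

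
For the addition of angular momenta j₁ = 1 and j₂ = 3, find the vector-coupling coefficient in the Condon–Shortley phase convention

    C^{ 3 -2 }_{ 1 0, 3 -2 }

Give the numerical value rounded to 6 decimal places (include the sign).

j₁+j₂−J=1  J+j₁−j₂=1  J−j₁+j₂=5  j₁+j₂+J+1=8
(j₁±m₁, j₂±m₂, J±M) = (1,1,1,5,1,5)
P² = 300
sum k=0..1:
  [0] +1/24 = 1/24
  [1] −1/120 = -1/120
S = 1/30
C² = P²·S² = 1/3 ; C = +0.577350

+√(1/3) ≈ +0.577350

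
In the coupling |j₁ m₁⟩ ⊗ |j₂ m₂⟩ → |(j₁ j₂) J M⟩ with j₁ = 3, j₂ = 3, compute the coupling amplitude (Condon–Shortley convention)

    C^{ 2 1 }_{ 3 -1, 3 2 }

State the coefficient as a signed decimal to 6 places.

j₁+j₂−J=4  J+j₁−j₂=2  J−j₁+j₂=2  j₁+j₂+J+1=9
(j₁±m₁, j₂±m₂, J±M) = (2,4,5,1,3,1)
P² = 320/7
sum k=3..4:
  [3] −1/12 = -1/12
  [4] +1/48 = 1/48
S = -1/16
C² = P²·S² = 5/28 ; C = -0.422577

-0.422577  (= −√(5/28))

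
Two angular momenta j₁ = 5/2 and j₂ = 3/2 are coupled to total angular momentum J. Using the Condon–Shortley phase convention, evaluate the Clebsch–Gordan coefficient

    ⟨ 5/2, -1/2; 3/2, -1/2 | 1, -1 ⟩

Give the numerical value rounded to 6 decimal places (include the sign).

j₁+j₂−J=3  J+j₁−j₂=2  J−j₁+j₂=0  j₁+j₂+J+1=6
(j₁±m₁, j₂±m₂, J±M) = (2,3,1,2,0,2)
P² = 12/5
sum k=1..1:
  [1] −1/4 = -1/4
S = -1/4
C² = P²·S² = 3/20 ; C = -0.387298

−√(3/20) ≈ -0.387298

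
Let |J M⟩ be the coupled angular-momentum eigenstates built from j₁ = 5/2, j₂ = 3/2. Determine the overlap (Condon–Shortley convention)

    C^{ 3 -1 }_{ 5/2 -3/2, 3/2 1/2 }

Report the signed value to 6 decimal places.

triangle: 1!·4!·2!/8! = 48/40320
(j±m)!: 1!·4!·2!·1!·2!·4! = 2304
prefactor² = (2J+1)·Δ·N² = 96/5
  k=0: +1/(0!·1!·4!·2!·0!·0!) = 1/48
  k=1: −1/(1!·0!·3!·1!·1!·1!) = -1/6
Σ = -7/48  ⇒  CG² = 96/5·(-7/48)² = 49/120
CG = −√(49/120) = -0.639010

-0.639010  (= −√(49/120))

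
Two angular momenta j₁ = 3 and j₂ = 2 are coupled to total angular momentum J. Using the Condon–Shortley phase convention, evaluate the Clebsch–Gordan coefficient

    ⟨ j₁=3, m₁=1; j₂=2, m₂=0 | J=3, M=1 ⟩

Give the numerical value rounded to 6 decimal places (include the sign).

−√(3/20) ≈ -0.387298

triangle: 2!·4!·2!/9! = 96/362880
(j±m)!: 4!·2!·2!·2!·4!·2! = 9216
prefactor² = (2J+1)·Δ·N² = 256/15
  k=0: +1/(0!·2!·2!·2!·2!·0!) = 1/16
  k=1: −1/(1!·1!·1!·1!·3!·1!) = -1/6
  k=2: +1/(2!·0!·0!·0!·4!·2!) = 1/96
Σ = -3/32  ⇒  CG² = 256/15·(-3/32)² = 3/20
CG = −√(3/20) = -0.387298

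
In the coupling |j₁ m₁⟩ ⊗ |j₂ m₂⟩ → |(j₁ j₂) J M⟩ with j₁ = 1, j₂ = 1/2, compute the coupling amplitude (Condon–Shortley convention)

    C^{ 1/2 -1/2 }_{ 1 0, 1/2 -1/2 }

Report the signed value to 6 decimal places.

√[2·1!1!0!/3! · 1!1!0!1!0!1!] = √(1/3)
  +(−1)^0/∏(0,1,1,0,0,0)! = 1  (running 1)
⟨..|..⟩ = √(1/3)·(1) = +0.577350

+0.577350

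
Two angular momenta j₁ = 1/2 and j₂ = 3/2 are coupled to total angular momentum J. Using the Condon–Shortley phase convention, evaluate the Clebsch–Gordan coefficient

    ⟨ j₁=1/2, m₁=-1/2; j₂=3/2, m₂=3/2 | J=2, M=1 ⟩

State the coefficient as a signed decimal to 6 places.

j₁+j₂−J=0  J+j₁−j₂=1  J−j₁+j₂=3  j₁+j₂+J+1=5
(j₁±m₁, j₂±m₂, J±M) = (0,1,3,0,3,1)
P² = 9
sum k=0..0:
  [0] +1/6 = 1/6
S = 1/6
C² = P²·S² = 1/4 ; C = +0.500000

+0.500000  (= +√(1/4))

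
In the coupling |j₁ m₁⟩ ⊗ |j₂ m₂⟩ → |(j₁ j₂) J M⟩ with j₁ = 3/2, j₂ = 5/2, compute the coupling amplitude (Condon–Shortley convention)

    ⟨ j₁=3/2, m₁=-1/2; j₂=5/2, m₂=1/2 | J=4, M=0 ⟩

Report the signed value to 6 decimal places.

+√(3/7) = +0.654654

triangle: 0!×3!×5!/9! = 720/362880
(j±m)!: 1!×2!×3!×2!×4!×4! = 13824
prefactor² = (2J+1)×Δ×N² = 1728/7
  k=0: +1/(0!×0!×2!×3!×1!×2!) = 1/24
Σ = 1/24  ⇒  CG² = 1728/7×1/24² = 3/7
CG = +√(3/7) = +0.654654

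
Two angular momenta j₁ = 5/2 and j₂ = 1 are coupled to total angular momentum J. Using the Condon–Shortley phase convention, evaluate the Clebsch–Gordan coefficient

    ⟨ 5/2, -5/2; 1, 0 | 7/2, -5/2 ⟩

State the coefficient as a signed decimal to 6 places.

√[8·0!5!2!/8! · 0!5!1!1!1!6!] = √(28800/7)
  +(−1)^0/∏(0,0,5,1,0,1)! = 1/120  (running 1/120)
⟨..|..⟩ = √(28800/7)·(1/120) = +0.534522

+0.534522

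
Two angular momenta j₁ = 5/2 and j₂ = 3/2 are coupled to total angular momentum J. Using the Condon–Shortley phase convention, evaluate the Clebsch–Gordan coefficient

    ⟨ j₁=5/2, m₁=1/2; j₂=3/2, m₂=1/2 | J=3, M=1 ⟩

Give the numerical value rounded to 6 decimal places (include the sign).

-0.129099  (= −√(1/60))

j₁+j₂−J=1  J+j₁−j₂=4  J−j₁+j₂=2  j₁+j₂+J+1=8
(j₁±m₁, j₂±m₂, J±M) = (3,2,2,1,4,2)
P² = 48/5
sum k=0..1:
  [0] +1/8 = 1/8
  [1] −1/6 = -1/6
S = -1/24
C² = P²·S² = 1/60 ; C = -0.129099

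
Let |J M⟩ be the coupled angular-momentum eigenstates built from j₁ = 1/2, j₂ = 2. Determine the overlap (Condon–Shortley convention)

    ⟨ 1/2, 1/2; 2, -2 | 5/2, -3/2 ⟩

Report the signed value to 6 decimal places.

triangle: 0!*1!*4!/6! = 24/720
(j±m)!: 1!*0!*0!*4!*1!*4! = 576
prefactor² = (2J+1)*Δ*N² = 576/5
  k=0: +1/(0!*0!*0!*0!*1!*4!) = 1/24
Σ = 1/24  ⇒  CG² = 576/5*1/24² = 1/5
CG = +√(1/5) = +0.447214

+0.447214  (= +√(1/5))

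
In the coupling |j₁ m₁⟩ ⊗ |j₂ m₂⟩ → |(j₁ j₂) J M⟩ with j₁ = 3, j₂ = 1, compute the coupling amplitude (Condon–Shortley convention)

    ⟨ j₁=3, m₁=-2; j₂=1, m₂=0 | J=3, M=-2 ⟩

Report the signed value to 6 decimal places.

triangle: 1!*5!*1!/8! = 120/40320
(j±m)!: 1!*5!*1!*1!*1!*5! = 14400
prefactor² = (2J+1)*Δ*N² = 300
  k=0: +1/(0!*1!*5!*1!*0!*0!) = 1/120
  k=1: −1/(1!*0!*4!*0!*1!*1!) = -1/24
Σ = -1/30  ⇒  CG² = 300*(-1/30)² = 1/3
CG = −√(1/3) = -0.577350

-0.577350  (= −√(1/3))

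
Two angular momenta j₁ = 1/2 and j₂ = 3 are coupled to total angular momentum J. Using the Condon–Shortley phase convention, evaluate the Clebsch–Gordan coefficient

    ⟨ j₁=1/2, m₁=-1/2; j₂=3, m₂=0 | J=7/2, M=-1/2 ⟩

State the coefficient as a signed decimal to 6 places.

+√(4/7) ≈ +0.755929

√[8·0!1!6!/8! · 0!1!3!3!3!4!] = √(5184/7)
  +(−1)^0/∏(0,0,1,3,0,3)! = 1/36  (running 1/36)
⟨..|..⟩ = √(5184/7)·(1/36) = +0.755929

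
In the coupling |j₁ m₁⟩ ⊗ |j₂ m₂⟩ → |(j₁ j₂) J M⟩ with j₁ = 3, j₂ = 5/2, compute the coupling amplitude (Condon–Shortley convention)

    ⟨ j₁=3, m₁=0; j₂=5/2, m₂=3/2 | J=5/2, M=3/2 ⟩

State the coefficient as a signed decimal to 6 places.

triangle: 3!×3!×2!/9! = 72/362880
(j±m)!: 3!×3!×4!×1!×4!×1! = 20736
prefactor² = (2J+1)×Δ×N² = 864/35
  k=2: +1/(2!×1!×1!×2!×2!×0!) = 1/8
  k=3: −1/(3!×0!×0!×1!×3!×1!) = -1/36
Σ = 7/72  ⇒  CG² = 864/35×7/72² = 7/30
CG = +√(7/30) = +0.483046

+0.483046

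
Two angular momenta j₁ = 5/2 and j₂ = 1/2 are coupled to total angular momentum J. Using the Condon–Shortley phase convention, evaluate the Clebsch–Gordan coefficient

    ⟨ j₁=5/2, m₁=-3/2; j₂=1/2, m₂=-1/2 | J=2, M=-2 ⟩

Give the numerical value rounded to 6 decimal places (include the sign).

+0.408248

√[5·1!4!0!/6! · 1!4!0!1!0!4!] = √(96)
  +(−1)^0/∏(0,1,4,0,0,0)! = 1/24  (running 1/24)
⟨..|..⟩ = √(96)·(1/24) = +0.408248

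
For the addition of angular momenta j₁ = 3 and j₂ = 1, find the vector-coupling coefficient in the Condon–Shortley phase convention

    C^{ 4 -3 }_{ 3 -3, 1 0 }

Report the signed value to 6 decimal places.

+√(1/4) = +0.500000

j₁+j₂−J=0  J+j₁−j₂=6  J−j₁+j₂=2  j₁+j₂+J+1=9
(j₁±m₁, j₂±m₂, J±M) = (0,6,1,1,1,7)
P² = 129600
sum k=0..0:
  [0] +1/720 = 1/720
S = 1/720
C² = P²·S² = 1/4 ; C = +0.500000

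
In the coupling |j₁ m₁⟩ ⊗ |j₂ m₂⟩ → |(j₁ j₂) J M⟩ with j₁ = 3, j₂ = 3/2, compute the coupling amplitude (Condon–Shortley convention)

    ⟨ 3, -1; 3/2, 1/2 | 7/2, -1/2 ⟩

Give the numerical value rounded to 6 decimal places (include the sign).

√[8·1!5!2!/9! · 2!4!2!1!3!4!] = √(512/7)
  +(−1)^0/∏(0,1,4,2,1,0)! = 1/48  (running 1/48)
  +(−1)^1/∏(1,0,3,1,2,1)! = -1/12  (running -1/16)
⟨..|..⟩ = √(512/7)·(-1/16) = -0.534522

-0.534522  (= −√(2/7))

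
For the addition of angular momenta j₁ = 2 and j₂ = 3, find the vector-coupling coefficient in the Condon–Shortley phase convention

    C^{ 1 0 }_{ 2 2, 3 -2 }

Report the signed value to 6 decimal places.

√[3·4!0!2!/7! · 4!0!1!5!1!1!] = √(576/7)
  +(−1)^0/∏(0,4,0,1,0,1)! = 1/24  (running 1/24)
⟨..|..⟩ = √(576/7)·(1/24) = +0.377964

+0.377964  (= +√(1/7))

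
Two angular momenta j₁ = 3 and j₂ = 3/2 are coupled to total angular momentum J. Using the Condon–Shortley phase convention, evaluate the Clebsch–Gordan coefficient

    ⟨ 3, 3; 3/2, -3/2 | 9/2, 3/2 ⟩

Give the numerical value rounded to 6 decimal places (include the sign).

triangle: 0!*6!*3!/10! = 4320/3628800
(j±m)!: 6!*0!*0!*3!*6!*3! = 18662400
prefactor² = (2J+1)*Δ*N² = 1555200/7
  k=0: +1/(0!*0!*0!*0!*6!*3!) = 1/4320
Σ = 1/4320  ⇒  CG² = 1555200/7*1/4320² = 1/84
CG = +√(1/84) = +0.109109

+√(1/84) ≈ +0.109109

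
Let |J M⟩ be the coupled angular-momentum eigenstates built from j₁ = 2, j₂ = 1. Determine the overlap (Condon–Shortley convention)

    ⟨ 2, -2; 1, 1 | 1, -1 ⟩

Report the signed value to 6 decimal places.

+0.774597  (= +√(3/5))

√[3·2!2!0!/5! · 0!4!2!0!0!2!] = √(48/5)
  +(−1)^2/∏(2,0,2,0,0,0)! = 1/4  (running 1/4)
⟨..|..⟩ = √(48/5)·(1/4) = +0.774597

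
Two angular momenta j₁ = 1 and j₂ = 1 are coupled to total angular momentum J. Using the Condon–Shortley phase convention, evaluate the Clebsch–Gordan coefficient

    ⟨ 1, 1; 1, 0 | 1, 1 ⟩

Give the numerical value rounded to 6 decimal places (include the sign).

+√(1/2) ≈ +0.707107

j₁+j₂−J=1  J+j₁−j₂=1  J−j₁+j₂=1  j₁+j₂+J+1=4
(j₁±m₁, j₂±m₂, J±M) = (2,0,1,1,2,0)
P² = 1/2
sum k=0..0:
  [0] +1/1 = 1
S = 1
C² = P²·S² = 1/2 ; C = +0.707107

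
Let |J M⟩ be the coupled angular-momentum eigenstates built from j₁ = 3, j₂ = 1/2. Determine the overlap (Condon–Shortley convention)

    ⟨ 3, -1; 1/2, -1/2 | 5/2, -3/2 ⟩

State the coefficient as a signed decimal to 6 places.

√[6·1!5!0!/7! · 2!4!0!1!1!4!] = √(1152/7)
  +(−1)^0/∏(0,1,4,0,1,0)! = 1/24  (running 1/24)
⟨..|..⟩ = √(1152/7)·(1/24) = +0.534522

+0.534522  (= +√(2/7))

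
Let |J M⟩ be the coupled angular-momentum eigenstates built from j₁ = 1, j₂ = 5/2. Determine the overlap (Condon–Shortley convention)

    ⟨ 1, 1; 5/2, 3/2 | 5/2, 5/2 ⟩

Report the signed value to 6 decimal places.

+√(2/7) = +0.534522

√[6·1!1!4!/7! · 2!0!4!1!5!0!] = √(1152/7)
  +(−1)^0/∏(0,1,0,4,1,0)! = 1/24  (running 1/24)
⟨..|..⟩ = √(1152/7)·(1/24) = +0.534522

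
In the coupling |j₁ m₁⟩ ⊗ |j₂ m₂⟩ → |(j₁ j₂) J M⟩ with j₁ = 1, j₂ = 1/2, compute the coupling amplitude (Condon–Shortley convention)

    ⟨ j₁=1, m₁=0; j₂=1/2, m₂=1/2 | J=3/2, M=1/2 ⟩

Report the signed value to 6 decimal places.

√[4·0!2!1!/4! · 1!1!1!0!2!1!] = √(2/3)
  +(−1)^0/∏(0,0,1,1,1,0)! = 1  (running 1)
⟨..|..⟩ = √(2/3)·(1) = +0.816497

+√(2/3) ≈ +0.816497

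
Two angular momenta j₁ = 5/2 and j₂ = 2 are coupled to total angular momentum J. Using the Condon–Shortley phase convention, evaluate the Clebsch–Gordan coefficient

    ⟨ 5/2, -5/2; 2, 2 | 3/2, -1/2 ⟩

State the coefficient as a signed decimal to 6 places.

−√(8/21) ≈ -0.617213

triangle: 3!×2!×1!/7! = 12/5040
(j±m)!: 0!×5!×4!×0!×1!×2! = 5760
prefactor² = (2J+1)×Δ×N² = 384/7
  k=3: −1/(3!×0!×2!×1!×0!×0!) = -1/12
Σ = -1/12  ⇒  CG² = 384/7×(-1/12)² = 8/21
CG = −√(8/21) = -0.617213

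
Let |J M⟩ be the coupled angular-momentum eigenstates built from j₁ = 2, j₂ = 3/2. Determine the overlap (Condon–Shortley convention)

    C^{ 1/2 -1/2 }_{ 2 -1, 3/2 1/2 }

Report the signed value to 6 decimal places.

√[2·3!1!0!/5! · 1!3!2!1!0!1!] = √(6/5)
  +(−1)^2/∏(2,1,1,0,0,0)! = 1/2  (running 1/2)
⟨..|..⟩ = √(6/5)·(1/2) = +0.547723

+0.547723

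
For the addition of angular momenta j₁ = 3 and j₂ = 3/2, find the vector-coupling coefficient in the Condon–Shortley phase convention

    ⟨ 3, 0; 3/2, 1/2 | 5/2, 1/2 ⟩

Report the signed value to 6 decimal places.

-0.414039

triangle: 2!×4!×1!/8! = 48/40320
(j±m)!: 3!×3!×2!×1!×3!×2! = 864
prefactor² = (2J+1)×Δ×N² = 216/35
  k=1: −1/(1!×1!×2!×1!×2!×0!) = -1/4
  k=2: +1/(2!×0!×1!×0!×3!×1!) = 1/12
Σ = -1/6  ⇒  CG² = 216/35×(-1/6)² = 6/35
CG = −√(6/35) = -0.414039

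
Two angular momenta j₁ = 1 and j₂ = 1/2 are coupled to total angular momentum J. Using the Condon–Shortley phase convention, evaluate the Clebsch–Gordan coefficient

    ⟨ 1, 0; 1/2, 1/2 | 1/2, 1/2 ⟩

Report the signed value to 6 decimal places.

j₁+j₂−J=1  J+j₁−j₂=1  J−j₁+j₂=0  j₁+j₂+J+1=3
(j₁±m₁, j₂±m₂, J±M) = (1,1,1,0,1,0)
P² = 1/3
sum k=1..1:
  [1] −1/1 = -1
S = -1
C² = P²·S² = 1/3 ; C = -0.577350

-0.577350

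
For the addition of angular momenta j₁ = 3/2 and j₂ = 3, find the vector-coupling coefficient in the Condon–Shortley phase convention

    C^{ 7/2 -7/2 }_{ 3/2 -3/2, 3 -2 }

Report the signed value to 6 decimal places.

−√(1/3) = -0.577350

j₁+j₂−J=1  J+j₁−j₂=2  J−j₁+j₂=5  j₁+j₂+J+1=9
(j₁±m₁, j₂±m₂, J±M) = (0,3,1,5,0,7)
P² = 19200
sum k=1..1:
  [1] −1/240 = -1/240
S = -1/240
C² = P²·S² = 1/3 ; C = -0.577350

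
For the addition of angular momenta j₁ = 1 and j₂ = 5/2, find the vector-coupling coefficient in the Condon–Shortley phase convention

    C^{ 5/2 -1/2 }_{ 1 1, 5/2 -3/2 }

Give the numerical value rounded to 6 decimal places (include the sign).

+0.676123  (= +√(16/35))

j₁+j₂−J=1  J+j₁−j₂=1  J−j₁+j₂=4  j₁+j₂+J+1=7
(j₁±m₁, j₂±m₂, J±M) = (2,0,1,4,2,3)
P² = 576/35
sum k=0..0:
  [0] +1/6 = 1/6
S = 1/6
C² = P²·S² = 16/35 ; C = +0.676123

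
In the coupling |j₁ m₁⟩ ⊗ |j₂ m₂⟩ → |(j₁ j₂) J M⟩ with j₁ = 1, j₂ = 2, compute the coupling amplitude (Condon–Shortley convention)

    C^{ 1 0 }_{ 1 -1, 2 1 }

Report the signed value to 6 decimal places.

triangle: 2!·0!·2!/5! = 4/120
(j±m)!: 0!·2!·3!·1!·1!·1! = 12
prefactor² = (2J+1)·Δ·N² = 6/5
  k=2: +1/(2!·0!·0!·1!·0!·1!) = 1/2
Σ = 1/2  ⇒  CG² = 6/5·1/2² = 3/10
CG = +√(3/10) = +0.547723

+√(3/10) ≈ +0.547723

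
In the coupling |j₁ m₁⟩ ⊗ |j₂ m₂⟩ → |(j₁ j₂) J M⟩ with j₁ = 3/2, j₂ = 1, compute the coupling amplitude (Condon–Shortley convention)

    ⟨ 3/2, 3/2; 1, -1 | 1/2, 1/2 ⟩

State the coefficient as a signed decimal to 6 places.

+0.707107  (= +√(1/2))

j₁+j₂−J=2  J+j₁−j₂=1  J−j₁+j₂=0  j₁+j₂+J+1=4
(j₁±m₁, j₂±m₂, J±M) = (3,0,0,2,1,0)
P² = 2
sum k=0..0:
  [0] +1/2 = 1/2
S = 1/2
C² = P²·S² = 1/2 ; C = +0.707107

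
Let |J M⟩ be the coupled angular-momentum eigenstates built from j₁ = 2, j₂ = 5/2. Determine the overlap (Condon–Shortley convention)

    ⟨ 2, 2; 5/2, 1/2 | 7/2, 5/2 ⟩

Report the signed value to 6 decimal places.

+√(32/63) = +0.712697

triangle: 1!×3!×4!/9! = 144/362880
(j±m)!: 4!×0!×3!×2!×6!×1! = 207360
prefactor² = (2J+1)×Δ×N² = 4608/7
  k=0: +1/(0!×1!×0!×3!×3!×1!) = 1/36
Σ = 1/36  ⇒  CG² = 4608/7×1/36² = 32/63
CG = +√(32/63) = +0.712697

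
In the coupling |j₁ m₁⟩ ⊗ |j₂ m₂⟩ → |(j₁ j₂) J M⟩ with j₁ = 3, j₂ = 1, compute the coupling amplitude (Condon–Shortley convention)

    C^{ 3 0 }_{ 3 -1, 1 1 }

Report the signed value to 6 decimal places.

triangle: 1!·5!·1!/8! = 120/40320
(j±m)!: 2!·4!·2!·0!·3!·3! = 3456
prefactor² = (2J+1)·Δ·N² = 72
  k=1: −1/(1!·0!·3!·1!·2!·0!) = -1/12
Σ = -1/12  ⇒  CG² = 72·(-1/12)² = 1/2
CG = −√(1/2) = -0.707107

−√(1/2) ≈ -0.707107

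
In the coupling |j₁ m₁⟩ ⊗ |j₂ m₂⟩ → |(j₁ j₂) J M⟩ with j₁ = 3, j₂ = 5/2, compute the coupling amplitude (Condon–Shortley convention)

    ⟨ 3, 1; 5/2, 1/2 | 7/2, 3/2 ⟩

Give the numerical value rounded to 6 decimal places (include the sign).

-0.487950  (= −√(5/21))

√[8·2!4!3!/10! · 4!2!3!2!5!2!] = √(3072/35)
  +(−1)^0/∏(0,2,2,3,2,0)! = 1/48  (running 1/48)
  +(−1)^1/∏(1,1,1,2,3,1)! = -1/12  (running -1/16)
  +(−1)^2/∏(2,0,0,1,4,2)! = 1/96  (running -5/96)
⟨..|..⟩ = √(3072/35)·(-5/96) = -0.487950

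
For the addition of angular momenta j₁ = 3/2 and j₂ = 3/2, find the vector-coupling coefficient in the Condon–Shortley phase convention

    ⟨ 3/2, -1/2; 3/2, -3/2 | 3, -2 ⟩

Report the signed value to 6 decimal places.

√[7·0!3!3!/7! · 1!2!0!3!1!5!] = √(72)
  +(−1)^0/∏(0,0,2,0,1,3)! = 1/12  (running 1/12)
⟨..|..⟩ = √(72)·(1/12) = +0.707107

+0.707107  (= +√(1/2))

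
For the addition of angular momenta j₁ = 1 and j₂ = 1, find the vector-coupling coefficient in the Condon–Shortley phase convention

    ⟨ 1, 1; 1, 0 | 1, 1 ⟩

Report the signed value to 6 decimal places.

j₁+j₂−J=1  J+j₁−j₂=1  J−j₁+j₂=1  j₁+j₂+J+1=4
(j₁±m₁, j₂±m₂, J±M) = (2,0,1,1,2,0)
P² = 1/2
sum k=0..0:
  [0] +1/1 = 1
S = 1
C² = P²·S² = 1/2 ; C = +0.707107

+√(1/2) = +0.707107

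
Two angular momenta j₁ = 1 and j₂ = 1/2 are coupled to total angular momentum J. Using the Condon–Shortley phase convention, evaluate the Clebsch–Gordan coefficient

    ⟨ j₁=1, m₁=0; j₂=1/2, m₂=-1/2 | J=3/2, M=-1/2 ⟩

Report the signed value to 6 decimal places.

j₁+j₂−J=0  J+j₁−j₂=2  J−j₁+j₂=1  j₁+j₂+J+1=4
(j₁±m₁, j₂±m₂, J±M) = (1,1,0,1,1,2)
P² = 2/3
sum k=0..0:
  [0] +1/1 = 1
S = 1
C² = P²·S² = 2/3 ; C = +0.816497

+√(2/3) ≈ +0.816497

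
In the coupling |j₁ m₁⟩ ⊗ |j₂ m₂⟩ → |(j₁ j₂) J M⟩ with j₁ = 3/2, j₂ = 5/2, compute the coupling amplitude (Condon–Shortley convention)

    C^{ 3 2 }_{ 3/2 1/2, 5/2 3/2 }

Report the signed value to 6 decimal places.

-0.288675  (= −√(1/12))

triangle: 1!·2!·4!/8! = 48/40320
(j±m)!: 2!·1!·4!·1!·5!·1! = 5760
prefactor² = (2J+1)·Δ·N² = 48
  k=0: +1/(0!·1!·1!·4!·1!·0!) = 1/24
  k=1: −1/(1!·0!·0!·3!·2!·1!) = -1/12
Σ = -1/24  ⇒  CG² = 48·(-1/24)² = 1/12
CG = −√(1/12) = -0.288675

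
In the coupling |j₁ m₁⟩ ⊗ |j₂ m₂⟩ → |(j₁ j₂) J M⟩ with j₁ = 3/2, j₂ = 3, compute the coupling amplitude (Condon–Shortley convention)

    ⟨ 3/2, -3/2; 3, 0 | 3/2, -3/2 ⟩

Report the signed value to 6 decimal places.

−√(1/35) = -0.169031

triangle: 3!×0!×3!/7! = 36/5040
(j±m)!: 0!×3!×3!×3!×0!×3! = 1296
prefactor² = (2J+1)×Δ×N² = 1296/35
  k=3: −1/(3!×0!×0!×0!×0!×3!) = -1/36
Σ = -1/36  ⇒  CG² = 1296/35×(-1/36)² = 1/35
CG = −√(1/35) = -0.169031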